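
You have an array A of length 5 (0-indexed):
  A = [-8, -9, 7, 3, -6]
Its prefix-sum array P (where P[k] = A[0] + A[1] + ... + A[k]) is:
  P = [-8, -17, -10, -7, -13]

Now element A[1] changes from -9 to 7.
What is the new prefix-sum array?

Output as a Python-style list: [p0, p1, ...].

Change: A[1] -9 -> 7, delta = 16
P[k] for k < 1: unchanged (A[1] not included)
P[k] for k >= 1: shift by delta = 16
  P[0] = -8 + 0 = -8
  P[1] = -17 + 16 = -1
  P[2] = -10 + 16 = 6
  P[3] = -7 + 16 = 9
  P[4] = -13 + 16 = 3

Answer: [-8, -1, 6, 9, 3]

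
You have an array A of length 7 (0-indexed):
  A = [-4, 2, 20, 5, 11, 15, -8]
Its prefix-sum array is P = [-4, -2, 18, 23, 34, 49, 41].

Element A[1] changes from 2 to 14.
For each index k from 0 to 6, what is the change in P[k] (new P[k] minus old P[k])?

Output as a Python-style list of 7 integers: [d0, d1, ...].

Element change: A[1] 2 -> 14, delta = 12
For k < 1: P[k] unchanged, delta_P[k] = 0
For k >= 1: P[k] shifts by exactly 12
Delta array: [0, 12, 12, 12, 12, 12, 12]

Answer: [0, 12, 12, 12, 12, 12, 12]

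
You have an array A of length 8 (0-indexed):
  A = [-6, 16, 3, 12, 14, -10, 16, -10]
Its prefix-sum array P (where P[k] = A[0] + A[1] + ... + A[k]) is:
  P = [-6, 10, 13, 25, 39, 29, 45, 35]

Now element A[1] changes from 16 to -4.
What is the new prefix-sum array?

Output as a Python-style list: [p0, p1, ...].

Answer: [-6, -10, -7, 5, 19, 9, 25, 15]

Derivation:
Change: A[1] 16 -> -4, delta = -20
P[k] for k < 1: unchanged (A[1] not included)
P[k] for k >= 1: shift by delta = -20
  P[0] = -6 + 0 = -6
  P[1] = 10 + -20 = -10
  P[2] = 13 + -20 = -7
  P[3] = 25 + -20 = 5
  P[4] = 39 + -20 = 19
  P[5] = 29 + -20 = 9
  P[6] = 45 + -20 = 25
  P[7] = 35 + -20 = 15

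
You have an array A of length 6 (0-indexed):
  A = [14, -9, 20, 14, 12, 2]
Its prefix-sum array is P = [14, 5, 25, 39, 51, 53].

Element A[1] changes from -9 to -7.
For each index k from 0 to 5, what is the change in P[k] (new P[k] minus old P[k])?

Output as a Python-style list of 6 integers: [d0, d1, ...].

Element change: A[1] -9 -> -7, delta = 2
For k < 1: P[k] unchanged, delta_P[k] = 0
For k >= 1: P[k] shifts by exactly 2
Delta array: [0, 2, 2, 2, 2, 2]

Answer: [0, 2, 2, 2, 2, 2]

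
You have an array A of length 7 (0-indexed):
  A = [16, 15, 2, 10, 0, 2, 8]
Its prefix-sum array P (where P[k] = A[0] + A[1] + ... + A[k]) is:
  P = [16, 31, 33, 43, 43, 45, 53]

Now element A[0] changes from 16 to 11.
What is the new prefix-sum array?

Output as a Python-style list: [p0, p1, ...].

Answer: [11, 26, 28, 38, 38, 40, 48]

Derivation:
Change: A[0] 16 -> 11, delta = -5
P[k] for k < 0: unchanged (A[0] not included)
P[k] for k >= 0: shift by delta = -5
  P[0] = 16 + -5 = 11
  P[1] = 31 + -5 = 26
  P[2] = 33 + -5 = 28
  P[3] = 43 + -5 = 38
  P[4] = 43 + -5 = 38
  P[5] = 45 + -5 = 40
  P[6] = 53 + -5 = 48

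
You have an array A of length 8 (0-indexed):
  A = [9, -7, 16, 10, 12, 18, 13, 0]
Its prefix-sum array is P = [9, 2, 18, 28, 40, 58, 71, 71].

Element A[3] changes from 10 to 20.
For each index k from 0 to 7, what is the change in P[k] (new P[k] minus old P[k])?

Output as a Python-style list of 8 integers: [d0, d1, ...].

Element change: A[3] 10 -> 20, delta = 10
For k < 3: P[k] unchanged, delta_P[k] = 0
For k >= 3: P[k] shifts by exactly 10
Delta array: [0, 0, 0, 10, 10, 10, 10, 10]

Answer: [0, 0, 0, 10, 10, 10, 10, 10]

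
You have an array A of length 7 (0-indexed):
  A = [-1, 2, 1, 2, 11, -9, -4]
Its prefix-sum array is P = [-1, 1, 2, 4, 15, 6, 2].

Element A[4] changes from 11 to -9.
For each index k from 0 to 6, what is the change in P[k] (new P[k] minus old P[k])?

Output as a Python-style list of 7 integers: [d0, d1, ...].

Answer: [0, 0, 0, 0, -20, -20, -20]

Derivation:
Element change: A[4] 11 -> -9, delta = -20
For k < 4: P[k] unchanged, delta_P[k] = 0
For k >= 4: P[k] shifts by exactly -20
Delta array: [0, 0, 0, 0, -20, -20, -20]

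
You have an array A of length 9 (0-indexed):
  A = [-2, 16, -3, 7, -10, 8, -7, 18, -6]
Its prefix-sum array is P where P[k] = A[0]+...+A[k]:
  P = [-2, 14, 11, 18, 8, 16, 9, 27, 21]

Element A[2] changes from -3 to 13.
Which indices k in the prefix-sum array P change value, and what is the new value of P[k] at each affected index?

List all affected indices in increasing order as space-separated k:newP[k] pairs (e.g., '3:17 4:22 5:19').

Answer: 2:27 3:34 4:24 5:32 6:25 7:43 8:37

Derivation:
P[k] = A[0] + ... + A[k]
P[k] includes A[2] iff k >= 2
Affected indices: 2, 3, ..., 8; delta = 16
  P[2]: 11 + 16 = 27
  P[3]: 18 + 16 = 34
  P[4]: 8 + 16 = 24
  P[5]: 16 + 16 = 32
  P[6]: 9 + 16 = 25
  P[7]: 27 + 16 = 43
  P[8]: 21 + 16 = 37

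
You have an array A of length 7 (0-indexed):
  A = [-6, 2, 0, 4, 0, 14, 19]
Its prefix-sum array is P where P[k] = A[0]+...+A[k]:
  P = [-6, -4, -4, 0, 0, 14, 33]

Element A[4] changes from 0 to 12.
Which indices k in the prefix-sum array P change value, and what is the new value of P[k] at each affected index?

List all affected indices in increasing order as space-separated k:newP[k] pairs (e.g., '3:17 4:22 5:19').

P[k] = A[0] + ... + A[k]
P[k] includes A[4] iff k >= 4
Affected indices: 4, 5, ..., 6; delta = 12
  P[4]: 0 + 12 = 12
  P[5]: 14 + 12 = 26
  P[6]: 33 + 12 = 45

Answer: 4:12 5:26 6:45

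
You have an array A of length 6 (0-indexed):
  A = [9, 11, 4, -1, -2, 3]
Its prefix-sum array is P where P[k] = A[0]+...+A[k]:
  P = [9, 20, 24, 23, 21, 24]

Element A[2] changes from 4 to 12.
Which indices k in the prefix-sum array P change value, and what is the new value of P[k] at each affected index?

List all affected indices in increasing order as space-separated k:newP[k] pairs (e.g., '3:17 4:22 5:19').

Answer: 2:32 3:31 4:29 5:32

Derivation:
P[k] = A[0] + ... + A[k]
P[k] includes A[2] iff k >= 2
Affected indices: 2, 3, ..., 5; delta = 8
  P[2]: 24 + 8 = 32
  P[3]: 23 + 8 = 31
  P[4]: 21 + 8 = 29
  P[5]: 24 + 8 = 32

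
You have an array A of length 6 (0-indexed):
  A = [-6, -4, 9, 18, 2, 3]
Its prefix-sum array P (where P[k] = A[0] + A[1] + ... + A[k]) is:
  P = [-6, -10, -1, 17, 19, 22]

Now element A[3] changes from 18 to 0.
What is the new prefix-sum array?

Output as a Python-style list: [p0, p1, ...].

Change: A[3] 18 -> 0, delta = -18
P[k] for k < 3: unchanged (A[3] not included)
P[k] for k >= 3: shift by delta = -18
  P[0] = -6 + 0 = -6
  P[1] = -10 + 0 = -10
  P[2] = -1 + 0 = -1
  P[3] = 17 + -18 = -1
  P[4] = 19 + -18 = 1
  P[5] = 22 + -18 = 4

Answer: [-6, -10, -1, -1, 1, 4]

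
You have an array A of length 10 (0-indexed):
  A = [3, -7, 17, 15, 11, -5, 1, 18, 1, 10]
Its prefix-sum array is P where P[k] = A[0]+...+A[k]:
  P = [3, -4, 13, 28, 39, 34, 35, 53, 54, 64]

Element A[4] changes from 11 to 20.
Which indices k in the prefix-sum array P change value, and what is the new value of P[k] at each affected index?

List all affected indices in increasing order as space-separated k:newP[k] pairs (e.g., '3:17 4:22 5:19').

Answer: 4:48 5:43 6:44 7:62 8:63 9:73

Derivation:
P[k] = A[0] + ... + A[k]
P[k] includes A[4] iff k >= 4
Affected indices: 4, 5, ..., 9; delta = 9
  P[4]: 39 + 9 = 48
  P[5]: 34 + 9 = 43
  P[6]: 35 + 9 = 44
  P[7]: 53 + 9 = 62
  P[8]: 54 + 9 = 63
  P[9]: 64 + 9 = 73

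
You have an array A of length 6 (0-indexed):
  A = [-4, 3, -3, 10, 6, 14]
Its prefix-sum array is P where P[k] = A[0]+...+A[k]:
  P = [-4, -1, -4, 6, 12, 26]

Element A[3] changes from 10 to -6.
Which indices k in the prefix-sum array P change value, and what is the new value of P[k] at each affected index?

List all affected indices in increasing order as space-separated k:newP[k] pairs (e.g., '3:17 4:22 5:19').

Answer: 3:-10 4:-4 5:10

Derivation:
P[k] = A[0] + ... + A[k]
P[k] includes A[3] iff k >= 3
Affected indices: 3, 4, ..., 5; delta = -16
  P[3]: 6 + -16 = -10
  P[4]: 12 + -16 = -4
  P[5]: 26 + -16 = 10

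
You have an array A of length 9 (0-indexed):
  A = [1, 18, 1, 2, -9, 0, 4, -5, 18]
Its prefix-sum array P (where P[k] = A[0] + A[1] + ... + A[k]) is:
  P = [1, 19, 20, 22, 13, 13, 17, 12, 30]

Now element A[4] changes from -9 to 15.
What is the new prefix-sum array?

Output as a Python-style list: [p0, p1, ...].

Answer: [1, 19, 20, 22, 37, 37, 41, 36, 54]

Derivation:
Change: A[4] -9 -> 15, delta = 24
P[k] for k < 4: unchanged (A[4] not included)
P[k] for k >= 4: shift by delta = 24
  P[0] = 1 + 0 = 1
  P[1] = 19 + 0 = 19
  P[2] = 20 + 0 = 20
  P[3] = 22 + 0 = 22
  P[4] = 13 + 24 = 37
  P[5] = 13 + 24 = 37
  P[6] = 17 + 24 = 41
  P[7] = 12 + 24 = 36
  P[8] = 30 + 24 = 54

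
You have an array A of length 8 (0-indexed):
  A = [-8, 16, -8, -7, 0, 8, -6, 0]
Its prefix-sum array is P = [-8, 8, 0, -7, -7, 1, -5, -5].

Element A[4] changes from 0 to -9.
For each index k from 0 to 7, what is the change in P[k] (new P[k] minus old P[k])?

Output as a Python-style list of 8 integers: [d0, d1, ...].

Answer: [0, 0, 0, 0, -9, -9, -9, -9]

Derivation:
Element change: A[4] 0 -> -9, delta = -9
For k < 4: P[k] unchanged, delta_P[k] = 0
For k >= 4: P[k] shifts by exactly -9
Delta array: [0, 0, 0, 0, -9, -9, -9, -9]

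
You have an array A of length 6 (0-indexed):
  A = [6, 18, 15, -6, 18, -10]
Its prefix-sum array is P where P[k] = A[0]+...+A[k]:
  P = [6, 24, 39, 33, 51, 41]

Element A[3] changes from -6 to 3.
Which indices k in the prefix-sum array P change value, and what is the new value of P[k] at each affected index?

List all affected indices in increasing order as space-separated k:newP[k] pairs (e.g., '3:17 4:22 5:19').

P[k] = A[0] + ... + A[k]
P[k] includes A[3] iff k >= 3
Affected indices: 3, 4, ..., 5; delta = 9
  P[3]: 33 + 9 = 42
  P[4]: 51 + 9 = 60
  P[5]: 41 + 9 = 50

Answer: 3:42 4:60 5:50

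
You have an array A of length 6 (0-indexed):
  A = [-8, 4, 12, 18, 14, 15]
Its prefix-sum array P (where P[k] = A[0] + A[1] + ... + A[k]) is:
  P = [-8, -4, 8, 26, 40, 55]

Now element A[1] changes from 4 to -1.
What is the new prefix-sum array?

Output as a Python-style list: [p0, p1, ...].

Change: A[1] 4 -> -1, delta = -5
P[k] for k < 1: unchanged (A[1] not included)
P[k] for k >= 1: shift by delta = -5
  P[0] = -8 + 0 = -8
  P[1] = -4 + -5 = -9
  P[2] = 8 + -5 = 3
  P[3] = 26 + -5 = 21
  P[4] = 40 + -5 = 35
  P[5] = 55 + -5 = 50

Answer: [-8, -9, 3, 21, 35, 50]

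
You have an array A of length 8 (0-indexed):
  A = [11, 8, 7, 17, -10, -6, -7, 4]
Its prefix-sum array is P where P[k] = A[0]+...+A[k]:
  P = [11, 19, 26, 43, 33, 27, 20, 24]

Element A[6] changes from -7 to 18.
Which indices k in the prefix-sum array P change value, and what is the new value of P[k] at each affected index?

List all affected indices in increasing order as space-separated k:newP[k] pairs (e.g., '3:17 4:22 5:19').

P[k] = A[0] + ... + A[k]
P[k] includes A[6] iff k >= 6
Affected indices: 6, 7, ..., 7; delta = 25
  P[6]: 20 + 25 = 45
  P[7]: 24 + 25 = 49

Answer: 6:45 7:49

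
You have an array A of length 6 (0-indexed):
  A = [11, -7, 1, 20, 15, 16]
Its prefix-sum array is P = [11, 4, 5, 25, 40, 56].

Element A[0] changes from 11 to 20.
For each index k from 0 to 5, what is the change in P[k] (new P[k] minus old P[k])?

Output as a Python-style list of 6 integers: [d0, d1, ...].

Answer: [9, 9, 9, 9, 9, 9]

Derivation:
Element change: A[0] 11 -> 20, delta = 9
For k < 0: P[k] unchanged, delta_P[k] = 0
For k >= 0: P[k] shifts by exactly 9
Delta array: [9, 9, 9, 9, 9, 9]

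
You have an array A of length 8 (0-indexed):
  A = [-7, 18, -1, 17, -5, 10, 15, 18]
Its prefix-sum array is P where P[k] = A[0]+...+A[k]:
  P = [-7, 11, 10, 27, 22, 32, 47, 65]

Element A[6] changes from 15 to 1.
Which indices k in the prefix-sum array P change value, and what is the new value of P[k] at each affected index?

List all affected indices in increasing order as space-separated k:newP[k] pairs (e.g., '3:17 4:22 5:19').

P[k] = A[0] + ... + A[k]
P[k] includes A[6] iff k >= 6
Affected indices: 6, 7, ..., 7; delta = -14
  P[6]: 47 + -14 = 33
  P[7]: 65 + -14 = 51

Answer: 6:33 7:51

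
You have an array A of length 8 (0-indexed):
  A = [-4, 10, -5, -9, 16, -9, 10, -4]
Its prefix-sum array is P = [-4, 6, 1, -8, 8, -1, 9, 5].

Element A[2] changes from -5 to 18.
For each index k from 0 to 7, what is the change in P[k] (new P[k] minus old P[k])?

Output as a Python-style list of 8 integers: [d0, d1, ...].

Answer: [0, 0, 23, 23, 23, 23, 23, 23]

Derivation:
Element change: A[2] -5 -> 18, delta = 23
For k < 2: P[k] unchanged, delta_P[k] = 0
For k >= 2: P[k] shifts by exactly 23
Delta array: [0, 0, 23, 23, 23, 23, 23, 23]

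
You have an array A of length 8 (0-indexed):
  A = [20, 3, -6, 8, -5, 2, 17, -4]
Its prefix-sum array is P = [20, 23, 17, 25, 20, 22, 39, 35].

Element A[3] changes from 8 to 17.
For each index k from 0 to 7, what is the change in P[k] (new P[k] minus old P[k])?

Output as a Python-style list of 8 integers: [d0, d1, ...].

Element change: A[3] 8 -> 17, delta = 9
For k < 3: P[k] unchanged, delta_P[k] = 0
For k >= 3: P[k] shifts by exactly 9
Delta array: [0, 0, 0, 9, 9, 9, 9, 9]

Answer: [0, 0, 0, 9, 9, 9, 9, 9]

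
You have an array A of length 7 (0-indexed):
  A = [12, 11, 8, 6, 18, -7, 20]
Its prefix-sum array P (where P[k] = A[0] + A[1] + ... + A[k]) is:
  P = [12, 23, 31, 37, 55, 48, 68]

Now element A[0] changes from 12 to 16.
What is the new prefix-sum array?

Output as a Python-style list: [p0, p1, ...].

Change: A[0] 12 -> 16, delta = 4
P[k] for k < 0: unchanged (A[0] not included)
P[k] for k >= 0: shift by delta = 4
  P[0] = 12 + 4 = 16
  P[1] = 23 + 4 = 27
  P[2] = 31 + 4 = 35
  P[3] = 37 + 4 = 41
  P[4] = 55 + 4 = 59
  P[5] = 48 + 4 = 52
  P[6] = 68 + 4 = 72

Answer: [16, 27, 35, 41, 59, 52, 72]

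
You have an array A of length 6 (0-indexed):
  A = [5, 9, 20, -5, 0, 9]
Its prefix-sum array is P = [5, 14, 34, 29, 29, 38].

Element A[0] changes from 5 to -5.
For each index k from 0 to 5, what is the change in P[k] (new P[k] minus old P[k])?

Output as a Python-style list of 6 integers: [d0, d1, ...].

Element change: A[0] 5 -> -5, delta = -10
For k < 0: P[k] unchanged, delta_P[k] = 0
For k >= 0: P[k] shifts by exactly -10
Delta array: [-10, -10, -10, -10, -10, -10]

Answer: [-10, -10, -10, -10, -10, -10]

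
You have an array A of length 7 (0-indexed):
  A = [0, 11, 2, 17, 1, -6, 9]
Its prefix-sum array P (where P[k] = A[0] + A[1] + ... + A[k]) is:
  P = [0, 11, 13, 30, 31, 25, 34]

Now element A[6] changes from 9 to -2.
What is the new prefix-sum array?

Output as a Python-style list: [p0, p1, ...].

Change: A[6] 9 -> -2, delta = -11
P[k] for k < 6: unchanged (A[6] not included)
P[k] for k >= 6: shift by delta = -11
  P[0] = 0 + 0 = 0
  P[1] = 11 + 0 = 11
  P[2] = 13 + 0 = 13
  P[3] = 30 + 0 = 30
  P[4] = 31 + 0 = 31
  P[5] = 25 + 0 = 25
  P[6] = 34 + -11 = 23

Answer: [0, 11, 13, 30, 31, 25, 23]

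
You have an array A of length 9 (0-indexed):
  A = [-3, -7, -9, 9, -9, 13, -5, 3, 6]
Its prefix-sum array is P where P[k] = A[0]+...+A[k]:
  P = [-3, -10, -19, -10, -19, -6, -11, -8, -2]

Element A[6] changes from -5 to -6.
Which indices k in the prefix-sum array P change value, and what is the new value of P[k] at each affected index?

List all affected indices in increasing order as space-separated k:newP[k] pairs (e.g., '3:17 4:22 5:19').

Answer: 6:-12 7:-9 8:-3

Derivation:
P[k] = A[0] + ... + A[k]
P[k] includes A[6] iff k >= 6
Affected indices: 6, 7, ..., 8; delta = -1
  P[6]: -11 + -1 = -12
  P[7]: -8 + -1 = -9
  P[8]: -2 + -1 = -3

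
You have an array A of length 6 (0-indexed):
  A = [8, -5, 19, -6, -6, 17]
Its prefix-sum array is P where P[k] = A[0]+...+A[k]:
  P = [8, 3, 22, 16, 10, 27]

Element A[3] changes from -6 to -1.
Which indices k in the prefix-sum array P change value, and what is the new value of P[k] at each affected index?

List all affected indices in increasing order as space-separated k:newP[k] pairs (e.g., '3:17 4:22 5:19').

Answer: 3:21 4:15 5:32

Derivation:
P[k] = A[0] + ... + A[k]
P[k] includes A[3] iff k >= 3
Affected indices: 3, 4, ..., 5; delta = 5
  P[3]: 16 + 5 = 21
  P[4]: 10 + 5 = 15
  P[5]: 27 + 5 = 32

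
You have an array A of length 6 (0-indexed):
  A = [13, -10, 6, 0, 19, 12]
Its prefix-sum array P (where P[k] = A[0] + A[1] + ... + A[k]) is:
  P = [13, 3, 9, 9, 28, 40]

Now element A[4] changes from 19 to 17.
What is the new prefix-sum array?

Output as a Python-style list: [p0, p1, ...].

Change: A[4] 19 -> 17, delta = -2
P[k] for k < 4: unchanged (A[4] not included)
P[k] for k >= 4: shift by delta = -2
  P[0] = 13 + 0 = 13
  P[1] = 3 + 0 = 3
  P[2] = 9 + 0 = 9
  P[3] = 9 + 0 = 9
  P[4] = 28 + -2 = 26
  P[5] = 40 + -2 = 38

Answer: [13, 3, 9, 9, 26, 38]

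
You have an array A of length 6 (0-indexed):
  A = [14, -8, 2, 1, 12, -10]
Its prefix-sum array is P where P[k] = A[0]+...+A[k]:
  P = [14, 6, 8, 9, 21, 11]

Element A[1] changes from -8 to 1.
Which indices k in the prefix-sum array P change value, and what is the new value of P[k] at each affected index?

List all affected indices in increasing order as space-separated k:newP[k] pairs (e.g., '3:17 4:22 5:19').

P[k] = A[0] + ... + A[k]
P[k] includes A[1] iff k >= 1
Affected indices: 1, 2, ..., 5; delta = 9
  P[1]: 6 + 9 = 15
  P[2]: 8 + 9 = 17
  P[3]: 9 + 9 = 18
  P[4]: 21 + 9 = 30
  P[5]: 11 + 9 = 20

Answer: 1:15 2:17 3:18 4:30 5:20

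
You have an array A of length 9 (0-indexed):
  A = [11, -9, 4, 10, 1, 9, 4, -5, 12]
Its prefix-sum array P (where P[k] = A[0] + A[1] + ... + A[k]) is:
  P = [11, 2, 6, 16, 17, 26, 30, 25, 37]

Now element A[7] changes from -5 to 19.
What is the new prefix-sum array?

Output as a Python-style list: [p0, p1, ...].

Answer: [11, 2, 6, 16, 17, 26, 30, 49, 61]

Derivation:
Change: A[7] -5 -> 19, delta = 24
P[k] for k < 7: unchanged (A[7] not included)
P[k] for k >= 7: shift by delta = 24
  P[0] = 11 + 0 = 11
  P[1] = 2 + 0 = 2
  P[2] = 6 + 0 = 6
  P[3] = 16 + 0 = 16
  P[4] = 17 + 0 = 17
  P[5] = 26 + 0 = 26
  P[6] = 30 + 0 = 30
  P[7] = 25 + 24 = 49
  P[8] = 37 + 24 = 61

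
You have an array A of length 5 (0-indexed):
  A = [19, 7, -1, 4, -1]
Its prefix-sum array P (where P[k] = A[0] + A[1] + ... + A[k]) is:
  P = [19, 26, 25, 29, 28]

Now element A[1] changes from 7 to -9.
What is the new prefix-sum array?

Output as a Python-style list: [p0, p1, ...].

Answer: [19, 10, 9, 13, 12]

Derivation:
Change: A[1] 7 -> -9, delta = -16
P[k] for k < 1: unchanged (A[1] not included)
P[k] for k >= 1: shift by delta = -16
  P[0] = 19 + 0 = 19
  P[1] = 26 + -16 = 10
  P[2] = 25 + -16 = 9
  P[3] = 29 + -16 = 13
  P[4] = 28 + -16 = 12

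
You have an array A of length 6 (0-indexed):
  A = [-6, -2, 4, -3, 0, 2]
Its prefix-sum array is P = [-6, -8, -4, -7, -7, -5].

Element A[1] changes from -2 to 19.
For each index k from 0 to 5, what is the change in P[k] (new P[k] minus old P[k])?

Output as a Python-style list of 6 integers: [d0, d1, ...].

Element change: A[1] -2 -> 19, delta = 21
For k < 1: P[k] unchanged, delta_P[k] = 0
For k >= 1: P[k] shifts by exactly 21
Delta array: [0, 21, 21, 21, 21, 21]

Answer: [0, 21, 21, 21, 21, 21]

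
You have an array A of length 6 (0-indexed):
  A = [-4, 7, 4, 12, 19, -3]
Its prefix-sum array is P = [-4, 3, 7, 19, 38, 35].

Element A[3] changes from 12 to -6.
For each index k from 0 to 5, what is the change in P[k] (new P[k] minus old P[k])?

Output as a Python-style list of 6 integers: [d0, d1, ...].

Answer: [0, 0, 0, -18, -18, -18]

Derivation:
Element change: A[3] 12 -> -6, delta = -18
For k < 3: P[k] unchanged, delta_P[k] = 0
For k >= 3: P[k] shifts by exactly -18
Delta array: [0, 0, 0, -18, -18, -18]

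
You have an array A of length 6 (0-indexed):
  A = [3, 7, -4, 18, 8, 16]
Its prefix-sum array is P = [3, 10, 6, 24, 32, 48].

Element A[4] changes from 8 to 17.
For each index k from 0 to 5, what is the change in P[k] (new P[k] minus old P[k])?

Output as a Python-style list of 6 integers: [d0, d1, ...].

Element change: A[4] 8 -> 17, delta = 9
For k < 4: P[k] unchanged, delta_P[k] = 0
For k >= 4: P[k] shifts by exactly 9
Delta array: [0, 0, 0, 0, 9, 9]

Answer: [0, 0, 0, 0, 9, 9]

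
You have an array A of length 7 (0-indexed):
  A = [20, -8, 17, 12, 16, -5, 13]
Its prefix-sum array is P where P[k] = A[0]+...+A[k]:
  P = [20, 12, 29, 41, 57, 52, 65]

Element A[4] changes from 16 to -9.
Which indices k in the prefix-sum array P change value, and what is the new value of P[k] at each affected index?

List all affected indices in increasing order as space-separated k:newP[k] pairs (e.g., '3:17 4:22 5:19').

P[k] = A[0] + ... + A[k]
P[k] includes A[4] iff k >= 4
Affected indices: 4, 5, ..., 6; delta = -25
  P[4]: 57 + -25 = 32
  P[5]: 52 + -25 = 27
  P[6]: 65 + -25 = 40

Answer: 4:32 5:27 6:40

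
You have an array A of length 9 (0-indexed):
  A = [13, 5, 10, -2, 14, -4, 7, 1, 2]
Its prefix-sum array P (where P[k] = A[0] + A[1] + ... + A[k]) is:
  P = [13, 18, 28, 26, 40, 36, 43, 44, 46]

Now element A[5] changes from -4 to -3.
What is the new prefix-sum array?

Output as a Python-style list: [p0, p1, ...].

Change: A[5] -4 -> -3, delta = 1
P[k] for k < 5: unchanged (A[5] not included)
P[k] for k >= 5: shift by delta = 1
  P[0] = 13 + 0 = 13
  P[1] = 18 + 0 = 18
  P[2] = 28 + 0 = 28
  P[3] = 26 + 0 = 26
  P[4] = 40 + 0 = 40
  P[5] = 36 + 1 = 37
  P[6] = 43 + 1 = 44
  P[7] = 44 + 1 = 45
  P[8] = 46 + 1 = 47

Answer: [13, 18, 28, 26, 40, 37, 44, 45, 47]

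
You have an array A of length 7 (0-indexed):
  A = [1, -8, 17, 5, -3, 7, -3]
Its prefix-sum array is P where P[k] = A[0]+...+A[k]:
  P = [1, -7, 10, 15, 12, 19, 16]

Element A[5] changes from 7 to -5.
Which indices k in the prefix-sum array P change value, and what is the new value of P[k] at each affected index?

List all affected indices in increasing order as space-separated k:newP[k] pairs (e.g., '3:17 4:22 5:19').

Answer: 5:7 6:4

Derivation:
P[k] = A[0] + ... + A[k]
P[k] includes A[5] iff k >= 5
Affected indices: 5, 6, ..., 6; delta = -12
  P[5]: 19 + -12 = 7
  P[6]: 16 + -12 = 4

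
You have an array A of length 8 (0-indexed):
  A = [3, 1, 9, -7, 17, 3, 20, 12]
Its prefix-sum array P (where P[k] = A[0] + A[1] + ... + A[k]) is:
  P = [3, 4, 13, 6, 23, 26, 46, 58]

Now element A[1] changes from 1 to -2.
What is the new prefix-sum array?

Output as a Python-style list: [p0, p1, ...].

Change: A[1] 1 -> -2, delta = -3
P[k] for k < 1: unchanged (A[1] not included)
P[k] for k >= 1: shift by delta = -3
  P[0] = 3 + 0 = 3
  P[1] = 4 + -3 = 1
  P[2] = 13 + -3 = 10
  P[3] = 6 + -3 = 3
  P[4] = 23 + -3 = 20
  P[5] = 26 + -3 = 23
  P[6] = 46 + -3 = 43
  P[7] = 58 + -3 = 55

Answer: [3, 1, 10, 3, 20, 23, 43, 55]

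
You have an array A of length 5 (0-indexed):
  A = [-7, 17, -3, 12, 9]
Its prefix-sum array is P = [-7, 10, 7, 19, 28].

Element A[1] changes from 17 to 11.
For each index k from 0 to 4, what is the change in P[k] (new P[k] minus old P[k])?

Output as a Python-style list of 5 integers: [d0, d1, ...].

Answer: [0, -6, -6, -6, -6]

Derivation:
Element change: A[1] 17 -> 11, delta = -6
For k < 1: P[k] unchanged, delta_P[k] = 0
For k >= 1: P[k] shifts by exactly -6
Delta array: [0, -6, -6, -6, -6]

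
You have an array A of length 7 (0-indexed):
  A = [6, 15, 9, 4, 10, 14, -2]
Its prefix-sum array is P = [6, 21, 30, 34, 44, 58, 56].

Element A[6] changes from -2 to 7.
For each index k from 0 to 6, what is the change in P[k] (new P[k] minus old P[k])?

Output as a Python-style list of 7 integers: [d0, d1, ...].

Answer: [0, 0, 0, 0, 0, 0, 9]

Derivation:
Element change: A[6] -2 -> 7, delta = 9
For k < 6: P[k] unchanged, delta_P[k] = 0
For k >= 6: P[k] shifts by exactly 9
Delta array: [0, 0, 0, 0, 0, 0, 9]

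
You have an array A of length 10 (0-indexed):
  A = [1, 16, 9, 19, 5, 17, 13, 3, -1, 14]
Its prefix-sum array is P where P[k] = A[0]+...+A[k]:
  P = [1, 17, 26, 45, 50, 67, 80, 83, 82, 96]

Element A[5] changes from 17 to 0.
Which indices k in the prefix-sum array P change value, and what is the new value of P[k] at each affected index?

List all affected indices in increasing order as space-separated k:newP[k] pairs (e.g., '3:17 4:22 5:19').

P[k] = A[0] + ... + A[k]
P[k] includes A[5] iff k >= 5
Affected indices: 5, 6, ..., 9; delta = -17
  P[5]: 67 + -17 = 50
  P[6]: 80 + -17 = 63
  P[7]: 83 + -17 = 66
  P[8]: 82 + -17 = 65
  P[9]: 96 + -17 = 79

Answer: 5:50 6:63 7:66 8:65 9:79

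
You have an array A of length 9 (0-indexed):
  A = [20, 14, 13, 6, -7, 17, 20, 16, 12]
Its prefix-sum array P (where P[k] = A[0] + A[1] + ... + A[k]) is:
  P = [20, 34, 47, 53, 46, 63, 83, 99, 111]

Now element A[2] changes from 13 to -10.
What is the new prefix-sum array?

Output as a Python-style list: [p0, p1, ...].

Answer: [20, 34, 24, 30, 23, 40, 60, 76, 88]

Derivation:
Change: A[2] 13 -> -10, delta = -23
P[k] for k < 2: unchanged (A[2] not included)
P[k] for k >= 2: shift by delta = -23
  P[0] = 20 + 0 = 20
  P[1] = 34 + 0 = 34
  P[2] = 47 + -23 = 24
  P[3] = 53 + -23 = 30
  P[4] = 46 + -23 = 23
  P[5] = 63 + -23 = 40
  P[6] = 83 + -23 = 60
  P[7] = 99 + -23 = 76
  P[8] = 111 + -23 = 88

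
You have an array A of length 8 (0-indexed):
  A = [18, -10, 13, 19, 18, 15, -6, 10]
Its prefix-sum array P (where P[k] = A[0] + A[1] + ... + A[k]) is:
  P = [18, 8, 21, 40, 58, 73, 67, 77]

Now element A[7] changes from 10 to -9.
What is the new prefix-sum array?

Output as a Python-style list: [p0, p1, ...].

Answer: [18, 8, 21, 40, 58, 73, 67, 58]

Derivation:
Change: A[7] 10 -> -9, delta = -19
P[k] for k < 7: unchanged (A[7] not included)
P[k] for k >= 7: shift by delta = -19
  P[0] = 18 + 0 = 18
  P[1] = 8 + 0 = 8
  P[2] = 21 + 0 = 21
  P[3] = 40 + 0 = 40
  P[4] = 58 + 0 = 58
  P[5] = 73 + 0 = 73
  P[6] = 67 + 0 = 67
  P[7] = 77 + -19 = 58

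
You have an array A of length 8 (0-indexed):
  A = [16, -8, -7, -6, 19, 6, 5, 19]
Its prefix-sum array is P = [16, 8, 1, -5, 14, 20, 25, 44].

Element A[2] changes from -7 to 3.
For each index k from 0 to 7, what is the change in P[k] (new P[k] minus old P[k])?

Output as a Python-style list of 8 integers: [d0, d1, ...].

Element change: A[2] -7 -> 3, delta = 10
For k < 2: P[k] unchanged, delta_P[k] = 0
For k >= 2: P[k] shifts by exactly 10
Delta array: [0, 0, 10, 10, 10, 10, 10, 10]

Answer: [0, 0, 10, 10, 10, 10, 10, 10]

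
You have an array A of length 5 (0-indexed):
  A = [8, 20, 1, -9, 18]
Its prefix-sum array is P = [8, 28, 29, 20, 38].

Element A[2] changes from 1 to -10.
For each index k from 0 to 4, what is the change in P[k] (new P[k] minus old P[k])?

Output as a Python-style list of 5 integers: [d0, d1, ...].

Answer: [0, 0, -11, -11, -11]

Derivation:
Element change: A[2] 1 -> -10, delta = -11
For k < 2: P[k] unchanged, delta_P[k] = 0
For k >= 2: P[k] shifts by exactly -11
Delta array: [0, 0, -11, -11, -11]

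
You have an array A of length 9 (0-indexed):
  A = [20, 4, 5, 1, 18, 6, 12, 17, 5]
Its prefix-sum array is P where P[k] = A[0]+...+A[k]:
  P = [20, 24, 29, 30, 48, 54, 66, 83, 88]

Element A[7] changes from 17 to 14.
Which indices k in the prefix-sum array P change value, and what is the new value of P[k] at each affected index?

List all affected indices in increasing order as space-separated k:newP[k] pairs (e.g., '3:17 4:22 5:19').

P[k] = A[0] + ... + A[k]
P[k] includes A[7] iff k >= 7
Affected indices: 7, 8, ..., 8; delta = -3
  P[7]: 83 + -3 = 80
  P[8]: 88 + -3 = 85

Answer: 7:80 8:85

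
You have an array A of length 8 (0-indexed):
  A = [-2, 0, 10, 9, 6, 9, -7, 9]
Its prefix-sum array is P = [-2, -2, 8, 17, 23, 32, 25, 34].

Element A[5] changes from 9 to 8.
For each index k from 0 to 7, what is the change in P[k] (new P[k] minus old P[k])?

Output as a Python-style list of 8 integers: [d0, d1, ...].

Answer: [0, 0, 0, 0, 0, -1, -1, -1]

Derivation:
Element change: A[5] 9 -> 8, delta = -1
For k < 5: P[k] unchanged, delta_P[k] = 0
For k >= 5: P[k] shifts by exactly -1
Delta array: [0, 0, 0, 0, 0, -1, -1, -1]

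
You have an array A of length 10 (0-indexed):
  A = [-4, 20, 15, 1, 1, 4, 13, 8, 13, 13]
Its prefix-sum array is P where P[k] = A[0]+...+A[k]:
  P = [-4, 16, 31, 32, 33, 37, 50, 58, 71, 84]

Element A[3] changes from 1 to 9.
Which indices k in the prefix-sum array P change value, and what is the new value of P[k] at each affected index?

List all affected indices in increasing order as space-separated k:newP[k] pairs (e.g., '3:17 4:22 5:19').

Answer: 3:40 4:41 5:45 6:58 7:66 8:79 9:92

Derivation:
P[k] = A[0] + ... + A[k]
P[k] includes A[3] iff k >= 3
Affected indices: 3, 4, ..., 9; delta = 8
  P[3]: 32 + 8 = 40
  P[4]: 33 + 8 = 41
  P[5]: 37 + 8 = 45
  P[6]: 50 + 8 = 58
  P[7]: 58 + 8 = 66
  P[8]: 71 + 8 = 79
  P[9]: 84 + 8 = 92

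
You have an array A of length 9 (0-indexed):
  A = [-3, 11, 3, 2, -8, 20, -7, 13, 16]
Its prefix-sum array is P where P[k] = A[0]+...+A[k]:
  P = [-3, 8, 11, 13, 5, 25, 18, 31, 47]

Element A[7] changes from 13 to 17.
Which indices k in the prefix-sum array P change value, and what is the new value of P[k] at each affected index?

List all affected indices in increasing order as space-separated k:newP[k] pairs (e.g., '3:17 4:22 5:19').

P[k] = A[0] + ... + A[k]
P[k] includes A[7] iff k >= 7
Affected indices: 7, 8, ..., 8; delta = 4
  P[7]: 31 + 4 = 35
  P[8]: 47 + 4 = 51

Answer: 7:35 8:51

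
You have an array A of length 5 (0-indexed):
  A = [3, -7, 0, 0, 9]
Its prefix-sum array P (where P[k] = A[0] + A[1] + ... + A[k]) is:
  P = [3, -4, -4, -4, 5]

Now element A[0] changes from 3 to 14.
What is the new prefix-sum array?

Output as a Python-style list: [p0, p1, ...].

Answer: [14, 7, 7, 7, 16]

Derivation:
Change: A[0] 3 -> 14, delta = 11
P[k] for k < 0: unchanged (A[0] not included)
P[k] for k >= 0: shift by delta = 11
  P[0] = 3 + 11 = 14
  P[1] = -4 + 11 = 7
  P[2] = -4 + 11 = 7
  P[3] = -4 + 11 = 7
  P[4] = 5 + 11 = 16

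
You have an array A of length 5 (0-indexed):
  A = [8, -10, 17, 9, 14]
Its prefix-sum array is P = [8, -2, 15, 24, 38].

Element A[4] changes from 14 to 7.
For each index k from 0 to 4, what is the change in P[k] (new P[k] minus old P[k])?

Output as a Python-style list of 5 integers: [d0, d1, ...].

Element change: A[4] 14 -> 7, delta = -7
For k < 4: P[k] unchanged, delta_P[k] = 0
For k >= 4: P[k] shifts by exactly -7
Delta array: [0, 0, 0, 0, -7]

Answer: [0, 0, 0, 0, -7]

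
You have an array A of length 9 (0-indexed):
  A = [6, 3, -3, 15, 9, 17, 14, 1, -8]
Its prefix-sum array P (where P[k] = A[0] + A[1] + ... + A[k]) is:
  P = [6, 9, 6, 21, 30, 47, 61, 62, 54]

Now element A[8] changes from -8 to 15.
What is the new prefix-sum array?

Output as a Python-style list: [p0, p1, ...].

Answer: [6, 9, 6, 21, 30, 47, 61, 62, 77]

Derivation:
Change: A[8] -8 -> 15, delta = 23
P[k] for k < 8: unchanged (A[8] not included)
P[k] for k >= 8: shift by delta = 23
  P[0] = 6 + 0 = 6
  P[1] = 9 + 0 = 9
  P[2] = 6 + 0 = 6
  P[3] = 21 + 0 = 21
  P[4] = 30 + 0 = 30
  P[5] = 47 + 0 = 47
  P[6] = 61 + 0 = 61
  P[7] = 62 + 0 = 62
  P[8] = 54 + 23 = 77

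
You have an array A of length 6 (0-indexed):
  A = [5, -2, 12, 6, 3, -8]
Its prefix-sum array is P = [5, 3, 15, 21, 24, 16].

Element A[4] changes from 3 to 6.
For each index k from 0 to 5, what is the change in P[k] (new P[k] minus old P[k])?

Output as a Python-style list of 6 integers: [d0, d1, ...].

Answer: [0, 0, 0, 0, 3, 3]

Derivation:
Element change: A[4] 3 -> 6, delta = 3
For k < 4: P[k] unchanged, delta_P[k] = 0
For k >= 4: P[k] shifts by exactly 3
Delta array: [0, 0, 0, 0, 3, 3]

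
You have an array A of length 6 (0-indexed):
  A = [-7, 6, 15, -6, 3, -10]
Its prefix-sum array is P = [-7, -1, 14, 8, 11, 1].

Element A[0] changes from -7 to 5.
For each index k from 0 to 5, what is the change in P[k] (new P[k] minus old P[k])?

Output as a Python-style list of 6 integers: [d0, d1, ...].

Element change: A[0] -7 -> 5, delta = 12
For k < 0: P[k] unchanged, delta_P[k] = 0
For k >= 0: P[k] shifts by exactly 12
Delta array: [12, 12, 12, 12, 12, 12]

Answer: [12, 12, 12, 12, 12, 12]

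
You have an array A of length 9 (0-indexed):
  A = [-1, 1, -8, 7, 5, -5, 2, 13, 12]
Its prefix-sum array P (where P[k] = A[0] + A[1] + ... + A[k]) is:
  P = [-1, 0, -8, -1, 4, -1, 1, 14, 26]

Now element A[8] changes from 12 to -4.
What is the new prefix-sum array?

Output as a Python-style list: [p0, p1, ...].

Answer: [-1, 0, -8, -1, 4, -1, 1, 14, 10]

Derivation:
Change: A[8] 12 -> -4, delta = -16
P[k] for k < 8: unchanged (A[8] not included)
P[k] for k >= 8: shift by delta = -16
  P[0] = -1 + 0 = -1
  P[1] = 0 + 0 = 0
  P[2] = -8 + 0 = -8
  P[3] = -1 + 0 = -1
  P[4] = 4 + 0 = 4
  P[5] = -1 + 0 = -1
  P[6] = 1 + 0 = 1
  P[7] = 14 + 0 = 14
  P[8] = 26 + -16 = 10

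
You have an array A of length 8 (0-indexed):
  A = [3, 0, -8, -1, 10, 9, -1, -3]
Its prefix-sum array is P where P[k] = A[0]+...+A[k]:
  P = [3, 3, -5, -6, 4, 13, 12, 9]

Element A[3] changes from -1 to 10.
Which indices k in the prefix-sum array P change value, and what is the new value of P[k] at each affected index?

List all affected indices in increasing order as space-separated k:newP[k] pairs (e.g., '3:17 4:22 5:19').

Answer: 3:5 4:15 5:24 6:23 7:20

Derivation:
P[k] = A[0] + ... + A[k]
P[k] includes A[3] iff k >= 3
Affected indices: 3, 4, ..., 7; delta = 11
  P[3]: -6 + 11 = 5
  P[4]: 4 + 11 = 15
  P[5]: 13 + 11 = 24
  P[6]: 12 + 11 = 23
  P[7]: 9 + 11 = 20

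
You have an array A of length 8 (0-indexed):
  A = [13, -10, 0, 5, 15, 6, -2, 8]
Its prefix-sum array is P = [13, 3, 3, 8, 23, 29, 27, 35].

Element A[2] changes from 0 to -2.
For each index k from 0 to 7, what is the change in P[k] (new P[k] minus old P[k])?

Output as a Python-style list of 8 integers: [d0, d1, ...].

Answer: [0, 0, -2, -2, -2, -2, -2, -2]

Derivation:
Element change: A[2] 0 -> -2, delta = -2
For k < 2: P[k] unchanged, delta_P[k] = 0
For k >= 2: P[k] shifts by exactly -2
Delta array: [0, 0, -2, -2, -2, -2, -2, -2]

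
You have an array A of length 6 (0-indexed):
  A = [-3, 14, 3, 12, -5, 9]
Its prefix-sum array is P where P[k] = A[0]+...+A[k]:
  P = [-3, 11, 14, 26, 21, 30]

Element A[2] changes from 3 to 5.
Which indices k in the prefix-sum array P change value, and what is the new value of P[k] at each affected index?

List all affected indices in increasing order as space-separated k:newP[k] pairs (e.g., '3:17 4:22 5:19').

Answer: 2:16 3:28 4:23 5:32

Derivation:
P[k] = A[0] + ... + A[k]
P[k] includes A[2] iff k >= 2
Affected indices: 2, 3, ..., 5; delta = 2
  P[2]: 14 + 2 = 16
  P[3]: 26 + 2 = 28
  P[4]: 21 + 2 = 23
  P[5]: 30 + 2 = 32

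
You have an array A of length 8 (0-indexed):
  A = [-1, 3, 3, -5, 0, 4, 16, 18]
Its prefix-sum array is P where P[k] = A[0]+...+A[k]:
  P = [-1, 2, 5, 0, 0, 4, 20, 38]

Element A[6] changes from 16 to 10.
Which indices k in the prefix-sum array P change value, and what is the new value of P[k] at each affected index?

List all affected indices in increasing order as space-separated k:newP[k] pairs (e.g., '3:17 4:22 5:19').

Answer: 6:14 7:32

Derivation:
P[k] = A[0] + ... + A[k]
P[k] includes A[6] iff k >= 6
Affected indices: 6, 7, ..., 7; delta = -6
  P[6]: 20 + -6 = 14
  P[7]: 38 + -6 = 32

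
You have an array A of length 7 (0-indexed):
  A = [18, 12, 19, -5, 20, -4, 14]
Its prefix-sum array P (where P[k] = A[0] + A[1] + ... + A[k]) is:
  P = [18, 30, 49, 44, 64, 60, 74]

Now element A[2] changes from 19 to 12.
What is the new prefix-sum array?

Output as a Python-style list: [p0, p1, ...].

Answer: [18, 30, 42, 37, 57, 53, 67]

Derivation:
Change: A[2] 19 -> 12, delta = -7
P[k] for k < 2: unchanged (A[2] not included)
P[k] for k >= 2: shift by delta = -7
  P[0] = 18 + 0 = 18
  P[1] = 30 + 0 = 30
  P[2] = 49 + -7 = 42
  P[3] = 44 + -7 = 37
  P[4] = 64 + -7 = 57
  P[5] = 60 + -7 = 53
  P[6] = 74 + -7 = 67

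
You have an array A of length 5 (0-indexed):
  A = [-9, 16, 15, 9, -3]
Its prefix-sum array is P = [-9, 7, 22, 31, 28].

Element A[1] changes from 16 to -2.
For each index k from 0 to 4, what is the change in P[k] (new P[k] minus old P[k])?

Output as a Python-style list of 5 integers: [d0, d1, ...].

Element change: A[1] 16 -> -2, delta = -18
For k < 1: P[k] unchanged, delta_P[k] = 0
For k >= 1: P[k] shifts by exactly -18
Delta array: [0, -18, -18, -18, -18]

Answer: [0, -18, -18, -18, -18]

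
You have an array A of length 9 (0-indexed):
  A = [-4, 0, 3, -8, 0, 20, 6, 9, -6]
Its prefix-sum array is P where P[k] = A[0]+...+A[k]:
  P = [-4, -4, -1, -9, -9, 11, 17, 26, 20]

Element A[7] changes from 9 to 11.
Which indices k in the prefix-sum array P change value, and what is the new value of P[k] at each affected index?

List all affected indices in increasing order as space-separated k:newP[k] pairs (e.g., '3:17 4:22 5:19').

P[k] = A[0] + ... + A[k]
P[k] includes A[7] iff k >= 7
Affected indices: 7, 8, ..., 8; delta = 2
  P[7]: 26 + 2 = 28
  P[8]: 20 + 2 = 22

Answer: 7:28 8:22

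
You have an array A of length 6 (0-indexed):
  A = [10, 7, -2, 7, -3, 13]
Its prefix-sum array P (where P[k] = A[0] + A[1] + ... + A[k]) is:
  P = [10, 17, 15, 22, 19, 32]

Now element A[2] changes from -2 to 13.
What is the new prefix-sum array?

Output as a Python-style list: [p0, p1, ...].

Change: A[2] -2 -> 13, delta = 15
P[k] for k < 2: unchanged (A[2] not included)
P[k] for k >= 2: shift by delta = 15
  P[0] = 10 + 0 = 10
  P[1] = 17 + 0 = 17
  P[2] = 15 + 15 = 30
  P[3] = 22 + 15 = 37
  P[4] = 19 + 15 = 34
  P[5] = 32 + 15 = 47

Answer: [10, 17, 30, 37, 34, 47]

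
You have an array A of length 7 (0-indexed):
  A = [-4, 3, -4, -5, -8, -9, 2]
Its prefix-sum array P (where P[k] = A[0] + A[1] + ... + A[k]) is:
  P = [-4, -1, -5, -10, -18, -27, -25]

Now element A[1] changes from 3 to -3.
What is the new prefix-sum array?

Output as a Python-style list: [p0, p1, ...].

Change: A[1] 3 -> -3, delta = -6
P[k] for k < 1: unchanged (A[1] not included)
P[k] for k >= 1: shift by delta = -6
  P[0] = -4 + 0 = -4
  P[1] = -1 + -6 = -7
  P[2] = -5 + -6 = -11
  P[3] = -10 + -6 = -16
  P[4] = -18 + -6 = -24
  P[5] = -27 + -6 = -33
  P[6] = -25 + -6 = -31

Answer: [-4, -7, -11, -16, -24, -33, -31]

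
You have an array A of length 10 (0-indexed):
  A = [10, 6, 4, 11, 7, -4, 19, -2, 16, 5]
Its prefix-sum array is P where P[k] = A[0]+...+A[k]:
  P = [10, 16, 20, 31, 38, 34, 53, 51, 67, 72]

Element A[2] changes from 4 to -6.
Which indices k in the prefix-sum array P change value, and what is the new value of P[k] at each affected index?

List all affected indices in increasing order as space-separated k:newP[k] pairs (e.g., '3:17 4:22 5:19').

P[k] = A[0] + ... + A[k]
P[k] includes A[2] iff k >= 2
Affected indices: 2, 3, ..., 9; delta = -10
  P[2]: 20 + -10 = 10
  P[3]: 31 + -10 = 21
  P[4]: 38 + -10 = 28
  P[5]: 34 + -10 = 24
  P[6]: 53 + -10 = 43
  P[7]: 51 + -10 = 41
  P[8]: 67 + -10 = 57
  P[9]: 72 + -10 = 62

Answer: 2:10 3:21 4:28 5:24 6:43 7:41 8:57 9:62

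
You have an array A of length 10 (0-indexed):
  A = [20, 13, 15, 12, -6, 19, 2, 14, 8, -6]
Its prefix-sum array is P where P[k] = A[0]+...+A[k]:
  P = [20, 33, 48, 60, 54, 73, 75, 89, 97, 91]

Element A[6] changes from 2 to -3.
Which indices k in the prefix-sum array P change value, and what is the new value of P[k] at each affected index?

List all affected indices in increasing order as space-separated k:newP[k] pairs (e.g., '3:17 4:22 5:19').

Answer: 6:70 7:84 8:92 9:86

Derivation:
P[k] = A[0] + ... + A[k]
P[k] includes A[6] iff k >= 6
Affected indices: 6, 7, ..., 9; delta = -5
  P[6]: 75 + -5 = 70
  P[7]: 89 + -5 = 84
  P[8]: 97 + -5 = 92
  P[9]: 91 + -5 = 86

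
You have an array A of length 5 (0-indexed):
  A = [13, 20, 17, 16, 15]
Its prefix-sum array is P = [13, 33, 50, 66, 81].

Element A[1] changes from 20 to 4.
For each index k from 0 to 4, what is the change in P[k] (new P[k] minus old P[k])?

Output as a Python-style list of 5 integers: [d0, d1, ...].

Element change: A[1] 20 -> 4, delta = -16
For k < 1: P[k] unchanged, delta_P[k] = 0
For k >= 1: P[k] shifts by exactly -16
Delta array: [0, -16, -16, -16, -16]

Answer: [0, -16, -16, -16, -16]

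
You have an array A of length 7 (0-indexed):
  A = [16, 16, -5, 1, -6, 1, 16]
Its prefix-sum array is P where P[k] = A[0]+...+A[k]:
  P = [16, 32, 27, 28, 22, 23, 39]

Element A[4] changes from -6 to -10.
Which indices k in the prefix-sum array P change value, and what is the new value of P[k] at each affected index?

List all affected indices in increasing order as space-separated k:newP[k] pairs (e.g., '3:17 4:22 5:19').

Answer: 4:18 5:19 6:35

Derivation:
P[k] = A[0] + ... + A[k]
P[k] includes A[4] iff k >= 4
Affected indices: 4, 5, ..., 6; delta = -4
  P[4]: 22 + -4 = 18
  P[5]: 23 + -4 = 19
  P[6]: 39 + -4 = 35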